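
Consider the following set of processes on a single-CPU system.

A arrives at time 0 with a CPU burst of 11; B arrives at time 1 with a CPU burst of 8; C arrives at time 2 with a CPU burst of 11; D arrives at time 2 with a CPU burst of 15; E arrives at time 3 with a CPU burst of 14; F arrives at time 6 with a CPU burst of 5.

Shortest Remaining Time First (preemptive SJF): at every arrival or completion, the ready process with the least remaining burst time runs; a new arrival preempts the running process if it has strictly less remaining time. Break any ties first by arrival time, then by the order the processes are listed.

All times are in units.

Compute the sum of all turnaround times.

181

Schedule: | A 0-1 | B 1-9 | F 9-14 | A 14-24 | C 24-35 | E 35-49 | D 49-64 |
Completion: A=24  B=9  C=35  D=64  E=49  F=14
Turnaround = completion − arrival: A=24, B=8, C=33, D=62, E=46, F=8
Total turnaround = 24 + 8 + 33 + 62 + 46 + 8 = 181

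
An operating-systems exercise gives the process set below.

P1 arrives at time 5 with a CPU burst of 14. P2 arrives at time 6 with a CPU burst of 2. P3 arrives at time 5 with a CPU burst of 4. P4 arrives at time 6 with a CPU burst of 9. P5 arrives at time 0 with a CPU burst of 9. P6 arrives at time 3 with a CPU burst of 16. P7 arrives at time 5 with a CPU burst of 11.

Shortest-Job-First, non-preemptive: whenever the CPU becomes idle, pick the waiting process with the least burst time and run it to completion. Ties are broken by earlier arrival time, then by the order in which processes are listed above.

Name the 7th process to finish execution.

P6

Timeline: | P5 0-9 | P2 9-11 | P3 11-15 | P4 15-24 | P7 24-35 | P1 35-49 | P6 49-65 |
Completion: P1=49  P2=11  P3=15  P4=24  P5=9  P6=65  P7=35
Finish order: P5 → P2 → P3 → P4 → P7 → P1 → P6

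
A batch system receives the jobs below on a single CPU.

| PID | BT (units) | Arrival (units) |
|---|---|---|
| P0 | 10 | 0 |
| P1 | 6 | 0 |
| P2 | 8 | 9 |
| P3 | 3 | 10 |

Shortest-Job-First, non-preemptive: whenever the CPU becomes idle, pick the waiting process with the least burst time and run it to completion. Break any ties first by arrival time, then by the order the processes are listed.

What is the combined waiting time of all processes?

22

Gantt: | P1 0-6 | P0 6-16 | P3 16-19 | P2 19-27 |
Completion: P0=16  P1=6  P2=27  P3=19
Waiting = turnaround − burst: P0=6, P1=0, P2=10, P3=6
Total waiting = 6 + 0 + 10 + 6 = 22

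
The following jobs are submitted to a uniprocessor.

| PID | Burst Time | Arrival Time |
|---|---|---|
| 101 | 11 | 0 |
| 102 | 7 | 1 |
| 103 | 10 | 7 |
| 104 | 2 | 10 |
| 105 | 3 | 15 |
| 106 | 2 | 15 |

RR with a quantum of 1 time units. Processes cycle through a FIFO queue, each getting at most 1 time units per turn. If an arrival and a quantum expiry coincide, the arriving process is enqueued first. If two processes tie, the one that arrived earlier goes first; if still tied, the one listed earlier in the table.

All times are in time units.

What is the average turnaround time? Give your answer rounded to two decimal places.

Timeline: | 101 0-1 | 102 1-2 | 101 2-3 | 102 3-4 | 101 4-5 | 102 5-6 | 101 6-7 | 102 7-8 | 103 8-9 | 101 9-10 | 102 10-11 | 103 11-12 | 104 12-13 | 101 13-14 | 102 14-15 | 103 15-16 | 104 16-17 | 101 17-18 | 105 18-19 | 106 19-20 | 102 20-21 | 103 21-22 | 101 22-23 | 105 23-24 | 106 24-25 | 103 25-26 | 101 26-27 | 105 27-28 | 103 28-29 | 101 29-30 | 103 30-31 | 101 31-32 | 103 32-35 |
Completion: 101=32  102=21  103=35  104=17  105=28  106=25
Turnaround times: 101=32, 102=20, 103=28, 104=7, 105=13, 106=10
Average turnaround = (32+20+28+7+13+10) / 6 = 110/6 = 18.33

18.33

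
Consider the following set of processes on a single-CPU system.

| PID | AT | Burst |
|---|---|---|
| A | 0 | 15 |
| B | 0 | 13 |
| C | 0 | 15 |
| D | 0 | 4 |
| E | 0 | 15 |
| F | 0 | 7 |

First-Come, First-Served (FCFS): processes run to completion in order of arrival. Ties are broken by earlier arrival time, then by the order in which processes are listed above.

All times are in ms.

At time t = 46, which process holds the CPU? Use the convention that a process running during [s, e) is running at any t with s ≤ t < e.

D

Schedule: | A 0-15 | B 15-28 | C 28-43 | D 43-47 | E 47-62 | F 62-69 |
Completion: A=15  B=28  C=43  D=47  E=62  F=69
Turnaround (C−A): A=15  B=28  C=43  D=47  E=62  F=69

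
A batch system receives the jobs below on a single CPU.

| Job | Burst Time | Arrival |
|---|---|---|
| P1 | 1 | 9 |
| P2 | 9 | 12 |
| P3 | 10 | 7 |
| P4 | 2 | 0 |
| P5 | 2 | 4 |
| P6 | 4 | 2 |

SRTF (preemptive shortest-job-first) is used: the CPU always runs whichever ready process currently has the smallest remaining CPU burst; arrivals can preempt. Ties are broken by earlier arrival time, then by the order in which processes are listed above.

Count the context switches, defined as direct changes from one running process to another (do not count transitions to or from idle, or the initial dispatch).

6

Timeline: | P4 0-2 | P6 2-6 | P5 6-8 | P3 8-9 | P1 9-10 | P3 10-19 | P2 19-28 |
Completion: P1=10  P2=28  P3=19  P4=2  P5=8  P6=6
Turnaround (C−A): P1=1  P2=16  P3=12  P4=2  P5=4  P6=4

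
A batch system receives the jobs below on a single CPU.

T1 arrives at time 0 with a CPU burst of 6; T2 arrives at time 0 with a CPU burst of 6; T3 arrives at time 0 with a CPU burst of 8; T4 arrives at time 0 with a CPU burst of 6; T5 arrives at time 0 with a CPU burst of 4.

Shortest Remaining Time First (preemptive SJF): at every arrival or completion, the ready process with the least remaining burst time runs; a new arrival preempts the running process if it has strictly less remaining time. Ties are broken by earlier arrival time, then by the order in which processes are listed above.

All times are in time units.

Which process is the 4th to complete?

T4

Gantt: | T5 0-4 | T1 4-10 | T2 10-16 | T4 16-22 | T3 22-30 |
Completion: T1=10  T2=16  T3=30  T4=22  T5=4
Finish order: T5 → T1 → T2 → T4 → T3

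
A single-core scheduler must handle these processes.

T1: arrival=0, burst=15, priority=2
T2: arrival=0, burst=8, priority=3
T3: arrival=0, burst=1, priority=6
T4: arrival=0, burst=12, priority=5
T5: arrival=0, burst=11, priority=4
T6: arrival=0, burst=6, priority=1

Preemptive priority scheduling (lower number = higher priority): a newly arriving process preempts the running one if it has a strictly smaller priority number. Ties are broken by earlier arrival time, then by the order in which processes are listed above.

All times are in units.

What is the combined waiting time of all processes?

Schedule: | T6 0-6 | T1 6-21 | T2 21-29 | T5 29-40 | T4 40-52 | T3 52-53 |
Completion: T1=21  T2=29  T3=53  T4=52  T5=40  T6=6
Turnaround (C−A): T1=21  T2=29  T3=53  T4=52  T5=40  T6=6
Waiting = turnaround − burst: T1=6, T2=21, T3=52, T4=40, T5=29, T6=0
Total waiting = 6 + 21 + 52 + 40 + 29 + 0 = 148

148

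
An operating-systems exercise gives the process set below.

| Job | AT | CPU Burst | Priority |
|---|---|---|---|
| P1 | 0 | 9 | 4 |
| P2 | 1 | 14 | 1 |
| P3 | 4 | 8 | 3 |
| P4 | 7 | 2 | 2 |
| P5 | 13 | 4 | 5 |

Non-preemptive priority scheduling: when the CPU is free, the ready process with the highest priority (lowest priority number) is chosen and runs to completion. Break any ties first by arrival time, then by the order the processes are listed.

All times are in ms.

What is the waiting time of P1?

0

Schedule: | P1 0-9 | P2 9-23 | P4 23-25 | P3 25-33 | P5 33-37 |
Completion: P1=9  P2=23  P3=33  P4=25  P5=37
Turnaround (C−A): P1=9  P2=22  P3=29  P4=18  P5=24
Waiting(P1) = turnaround − burst = 9 − 9 = 0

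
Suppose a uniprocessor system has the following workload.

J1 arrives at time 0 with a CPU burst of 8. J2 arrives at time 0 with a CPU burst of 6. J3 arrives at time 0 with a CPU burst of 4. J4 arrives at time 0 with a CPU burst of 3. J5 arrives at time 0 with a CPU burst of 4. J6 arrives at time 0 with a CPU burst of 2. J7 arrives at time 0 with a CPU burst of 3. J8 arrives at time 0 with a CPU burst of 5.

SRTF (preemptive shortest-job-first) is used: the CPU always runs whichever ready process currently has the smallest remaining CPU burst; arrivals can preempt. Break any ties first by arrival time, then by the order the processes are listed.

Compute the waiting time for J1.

27

Timeline: | J6 0-2 | J4 2-5 | J7 5-8 | J3 8-12 | J5 12-16 | J8 16-21 | J2 21-27 | J1 27-35 |
Completion: J1=35  J2=27  J3=12  J4=5  J5=16  J6=2  J7=8  J8=21
Turnaround (C−A): J1=35  J2=27  J3=12  J4=5  J5=16  J6=2  J7=8  J8=21
Waiting(J1) = turnaround − burst = 35 − 8 = 27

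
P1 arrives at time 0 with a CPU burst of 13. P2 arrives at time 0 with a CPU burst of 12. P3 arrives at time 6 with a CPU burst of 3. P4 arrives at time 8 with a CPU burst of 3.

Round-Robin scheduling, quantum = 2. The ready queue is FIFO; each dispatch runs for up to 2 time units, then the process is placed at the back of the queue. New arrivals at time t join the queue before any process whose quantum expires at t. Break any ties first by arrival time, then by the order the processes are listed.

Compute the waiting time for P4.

Schedule: | P1 0-2 | P2 2-4 | P1 4-6 | P2 6-8 | P3 8-10 | P1 10-12 | P4 12-14 | P2 14-16 | P3 16-17 | P1 17-19 | P4 19-20 | P2 20-22 | P1 22-24 | P2 24-26 | P1 26-28 | P2 28-30 | P1 30-31 |
Completion: P1=31  P2=30  P3=17  P4=20
Turnaround (C−A): P1=31  P2=30  P3=11  P4=12
Waiting(P4) = turnaround − burst = 12 − 3 = 9

9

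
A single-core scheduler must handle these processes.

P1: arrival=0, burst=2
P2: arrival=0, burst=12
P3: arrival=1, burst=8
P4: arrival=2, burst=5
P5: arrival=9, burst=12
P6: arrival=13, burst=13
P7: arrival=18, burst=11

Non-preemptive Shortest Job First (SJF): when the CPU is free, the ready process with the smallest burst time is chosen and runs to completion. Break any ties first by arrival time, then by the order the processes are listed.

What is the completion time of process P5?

Schedule: | P1 0-2 | P4 2-7 | P3 7-15 | P2 15-27 | P7 27-38 | P5 38-50 | P6 50-63 |
Completion: P1=2  P2=27  P3=15  P4=7  P5=50  P6=63  P7=38
Turnaround (C−A): P1=2  P2=27  P3=14  P4=5  P5=41  P6=50  P7=20

50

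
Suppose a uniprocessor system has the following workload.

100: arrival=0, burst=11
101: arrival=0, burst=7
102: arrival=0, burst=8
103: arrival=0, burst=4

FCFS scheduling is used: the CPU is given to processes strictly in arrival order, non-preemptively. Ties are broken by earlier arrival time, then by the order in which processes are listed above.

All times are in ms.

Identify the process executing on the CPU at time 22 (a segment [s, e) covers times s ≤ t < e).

Gantt: | 100 0-11 | 101 11-18 | 102 18-26 | 103 26-30 |
Completion: 100=11  101=18  102=26  103=30
Turnaround (C−A): 100=11  101=18  102=26  103=30

102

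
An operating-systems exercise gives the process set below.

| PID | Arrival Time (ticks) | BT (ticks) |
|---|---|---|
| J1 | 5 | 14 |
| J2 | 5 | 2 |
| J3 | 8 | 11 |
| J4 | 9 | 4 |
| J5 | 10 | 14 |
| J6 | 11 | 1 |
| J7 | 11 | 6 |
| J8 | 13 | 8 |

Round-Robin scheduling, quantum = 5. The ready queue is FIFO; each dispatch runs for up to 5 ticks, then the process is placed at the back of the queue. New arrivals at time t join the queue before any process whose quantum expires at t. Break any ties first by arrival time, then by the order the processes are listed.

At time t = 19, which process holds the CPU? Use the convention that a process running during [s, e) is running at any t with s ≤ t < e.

Gantt: | idle 0-5 | J1 5-10 | J2 10-12 | J3 12-17 | J4 17-21 | J5 21-26 | J1 26-31 | J6 31-32 | J7 32-37 | J8 37-42 | J3 42-47 | J5 47-52 | J1 52-56 | J7 56-57 | J8 57-60 | J3 60-61 | J5 61-65 |
Completion: J1=56  J2=12  J3=61  J4=21  J5=65  J6=32  J7=57  J8=60
Turnaround (C−A): J1=51  J2=7  J3=53  J4=12  J5=55  J6=21  J7=46  J8=47

J4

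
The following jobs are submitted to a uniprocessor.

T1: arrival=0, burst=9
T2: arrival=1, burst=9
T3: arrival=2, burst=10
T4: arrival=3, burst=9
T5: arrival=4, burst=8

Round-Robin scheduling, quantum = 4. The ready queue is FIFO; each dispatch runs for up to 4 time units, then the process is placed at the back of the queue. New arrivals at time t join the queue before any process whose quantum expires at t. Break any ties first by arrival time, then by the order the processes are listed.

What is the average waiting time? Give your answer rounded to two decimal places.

31.40

Timeline: | T1 0-4 | T2 4-8 | T3 8-12 | T4 12-16 | T5 16-20 | T1 20-24 | T2 24-28 | T3 28-32 | T4 32-36 | T5 36-40 | T1 40-41 | T2 41-42 | T3 42-44 | T4 44-45 |
Completion: T1=41  T2=42  T3=44  T4=45  T5=40
Turnaround (C−A): T1=41  T2=41  T3=42  T4=42  T5=36
Waiting times: T1=32, T2=32, T3=32, T4=33, T5=28
Average waiting = (32+32+32+33+28) / 5 = 157/5 = 31.40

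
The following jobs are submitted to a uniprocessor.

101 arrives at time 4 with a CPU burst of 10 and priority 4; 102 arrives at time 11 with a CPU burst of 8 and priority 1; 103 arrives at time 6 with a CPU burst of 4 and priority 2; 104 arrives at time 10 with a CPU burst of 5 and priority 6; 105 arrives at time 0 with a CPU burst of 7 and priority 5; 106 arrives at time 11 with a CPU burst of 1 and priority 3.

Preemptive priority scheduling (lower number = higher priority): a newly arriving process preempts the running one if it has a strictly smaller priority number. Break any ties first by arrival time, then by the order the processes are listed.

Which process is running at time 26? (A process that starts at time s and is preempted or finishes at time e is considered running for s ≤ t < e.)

Gantt: | 105 0-4 | 101 4-6 | 103 6-10 | 101 10-11 | 102 11-19 | 106 19-20 | 101 20-27 | 105 27-30 | 104 30-35 |
Completion: 101=27  102=19  103=10  104=35  105=30  106=20

101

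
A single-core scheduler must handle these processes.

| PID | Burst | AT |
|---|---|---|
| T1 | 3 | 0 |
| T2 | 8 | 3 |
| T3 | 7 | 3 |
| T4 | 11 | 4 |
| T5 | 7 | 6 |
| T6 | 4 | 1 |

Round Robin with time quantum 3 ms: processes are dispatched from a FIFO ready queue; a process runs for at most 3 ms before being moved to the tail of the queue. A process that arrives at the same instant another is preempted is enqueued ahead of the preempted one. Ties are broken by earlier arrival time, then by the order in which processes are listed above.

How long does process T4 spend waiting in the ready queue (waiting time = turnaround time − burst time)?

25

Timeline: | T1 0-3 | T6 3-6 | T2 6-9 | T3 9-12 | T4 12-15 | T5 15-18 | T6 18-19 | T2 19-22 | T3 22-25 | T4 25-28 | T5 28-31 | T2 31-33 | T3 33-34 | T4 34-37 | T5 37-38 | T4 38-40 |
Completion: T1=3  T2=33  T3=34  T4=40  T5=38  T6=19
Waiting(T4) = turnaround − burst = 36 − 11 = 25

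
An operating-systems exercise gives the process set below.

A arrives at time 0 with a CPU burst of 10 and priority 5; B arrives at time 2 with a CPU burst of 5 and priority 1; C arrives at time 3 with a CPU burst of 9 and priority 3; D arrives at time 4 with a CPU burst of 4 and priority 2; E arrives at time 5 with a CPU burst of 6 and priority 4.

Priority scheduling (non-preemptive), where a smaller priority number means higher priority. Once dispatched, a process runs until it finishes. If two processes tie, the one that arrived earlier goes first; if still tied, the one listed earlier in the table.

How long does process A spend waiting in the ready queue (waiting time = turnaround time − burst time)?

0

Gantt: | A 0-10 | B 10-15 | D 15-19 | C 19-28 | E 28-34 |
Completion: A=10  B=15  C=28  D=19  E=34
Turnaround (C−A): A=10  B=13  C=25  D=15  E=29
Waiting(A) = turnaround − burst = 10 − 10 = 0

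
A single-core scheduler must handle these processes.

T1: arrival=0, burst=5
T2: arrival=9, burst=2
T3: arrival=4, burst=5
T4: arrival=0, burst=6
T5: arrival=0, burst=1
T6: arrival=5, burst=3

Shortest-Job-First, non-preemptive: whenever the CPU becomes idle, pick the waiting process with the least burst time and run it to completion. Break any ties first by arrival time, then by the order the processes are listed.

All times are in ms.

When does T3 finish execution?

16

Schedule: | T5 0-1 | T1 1-6 | T6 6-9 | T2 9-11 | T3 11-16 | T4 16-22 |
Completion: T1=6  T2=11  T3=16  T4=22  T5=1  T6=9
Turnaround (C−A): T1=6  T2=2  T3=12  T4=22  T5=1  T6=4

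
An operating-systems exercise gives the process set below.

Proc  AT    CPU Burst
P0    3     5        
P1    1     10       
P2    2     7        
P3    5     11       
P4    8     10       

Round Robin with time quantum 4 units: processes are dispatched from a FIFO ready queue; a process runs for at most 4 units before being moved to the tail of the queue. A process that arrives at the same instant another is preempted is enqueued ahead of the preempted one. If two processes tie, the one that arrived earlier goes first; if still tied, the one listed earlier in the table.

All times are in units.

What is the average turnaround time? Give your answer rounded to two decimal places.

Schedule: | idle 0-1 | P1 1-5 | P2 5-9 | P0 9-13 | P3 13-17 | P1 17-21 | P4 21-25 | P2 25-28 | P0 28-29 | P3 29-33 | P1 33-35 | P4 35-39 | P3 39-42 | P4 42-44 |
Completion: P0=29  P1=35  P2=28  P3=42  P4=44
Turnaround times: P0=26, P1=34, P2=26, P3=37, P4=36
Average turnaround = (26+34+26+37+36) / 5 = 159/5 = 31.80

31.80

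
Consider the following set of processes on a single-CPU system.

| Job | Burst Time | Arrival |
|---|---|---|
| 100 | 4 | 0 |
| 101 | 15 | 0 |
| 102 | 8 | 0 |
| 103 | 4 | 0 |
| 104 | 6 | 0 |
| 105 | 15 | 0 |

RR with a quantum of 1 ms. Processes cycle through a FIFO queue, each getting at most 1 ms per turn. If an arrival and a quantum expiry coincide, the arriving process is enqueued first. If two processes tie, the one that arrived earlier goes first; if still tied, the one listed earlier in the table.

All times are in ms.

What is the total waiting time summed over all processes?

Gantt: | 100 0-1 | 101 1-2 | 102 2-3 | 103 3-4 | 104 4-5 | 105 5-6 | 100 6-7 | 101 7-8 | 102 8-9 | 103 9-10 | 104 10-11 | 105 11-12 | 100 12-13 | 101 13-14 | 102 14-15 | 103 15-16 | 104 16-17 | 105 17-18 | 100 18-19 | 101 19-20 | 102 20-21 | 103 21-22 | 104 22-23 | 105 23-24 | 101 24-25 | 102 25-26 | 104 26-27 | 105 27-28 | 101 28-29 | 102 29-30 | 104 30-31 | 105 31-32 | 101 32-33 | 102 33-34 | 105 34-35 | 101 35-36 | 102 36-37 | 105 37-38 | 101 38-39 | 105 39-40 | 101 40-41 | 105 41-42 | 101 42-43 | 105 43-44 | 101 44-45 | 105 45-46 | 101 46-47 | 105 47-48 | 101 48-49 | 105 49-50 | 101 50-51 | 105 51-52 |
Completion: 100=19  101=51  102=37  103=22  104=31  105=52
Waiting = turnaround − burst: 100=15, 101=36, 102=29, 103=18, 104=25, 105=37
Total waiting = 15 + 36 + 29 + 18 + 25 + 37 = 160

160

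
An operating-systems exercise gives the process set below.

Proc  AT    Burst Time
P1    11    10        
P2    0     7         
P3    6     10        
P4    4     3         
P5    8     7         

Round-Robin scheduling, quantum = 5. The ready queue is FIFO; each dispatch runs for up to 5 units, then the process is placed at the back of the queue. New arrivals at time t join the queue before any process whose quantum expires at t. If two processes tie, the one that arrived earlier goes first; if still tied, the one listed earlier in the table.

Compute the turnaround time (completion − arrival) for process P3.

24

Schedule: | P2 0-5 | P4 5-8 | P2 8-10 | P3 10-15 | P5 15-20 | P1 20-25 | P3 25-30 | P5 30-32 | P1 32-37 |
Completion: P1=37  P2=10  P3=30  P4=8  P5=32
Turnaround(P3) = completion − arrival = 30 − 6 = 24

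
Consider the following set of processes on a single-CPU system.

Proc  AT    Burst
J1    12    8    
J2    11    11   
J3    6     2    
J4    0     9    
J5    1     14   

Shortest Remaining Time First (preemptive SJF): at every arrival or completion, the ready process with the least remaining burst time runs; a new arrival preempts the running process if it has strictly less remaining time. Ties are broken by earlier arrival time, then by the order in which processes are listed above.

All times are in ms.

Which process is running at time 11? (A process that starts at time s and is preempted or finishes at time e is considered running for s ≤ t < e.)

Schedule: | J4 0-6 | J3 6-8 | J4 8-11 | J2 11-12 | J1 12-20 | J2 20-30 | J5 30-44 |
Completion: J1=20  J2=30  J3=8  J4=11  J5=44
Turnaround (C−A): J1=8  J2=19  J3=2  J4=11  J5=43

J2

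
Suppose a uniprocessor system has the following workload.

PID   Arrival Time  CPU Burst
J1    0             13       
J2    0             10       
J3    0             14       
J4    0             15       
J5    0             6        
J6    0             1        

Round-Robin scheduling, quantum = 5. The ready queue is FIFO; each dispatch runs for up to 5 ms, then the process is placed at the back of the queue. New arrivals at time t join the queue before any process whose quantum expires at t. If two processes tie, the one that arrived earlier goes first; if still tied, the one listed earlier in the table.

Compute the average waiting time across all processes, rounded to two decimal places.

35.50

Schedule: | J1 0-5 | J2 5-10 | J3 10-15 | J4 15-20 | J5 20-25 | J6 25-26 | J1 26-31 | J2 31-36 | J3 36-41 | J4 41-46 | J5 46-47 | J1 47-50 | J3 50-54 | J4 54-59 |
Completion: J1=50  J2=36  J3=54  J4=59  J5=47  J6=26
Waiting times: J1=37, J2=26, J3=40, J4=44, J5=41, J6=25
Average waiting = (37+26+40+44+41+25) / 6 = 213/6 = 35.50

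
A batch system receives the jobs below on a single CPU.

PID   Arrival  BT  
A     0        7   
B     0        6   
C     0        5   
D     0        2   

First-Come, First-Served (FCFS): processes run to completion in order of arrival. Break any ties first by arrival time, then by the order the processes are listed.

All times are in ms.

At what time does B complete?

Schedule: | A 0-7 | B 7-13 | C 13-18 | D 18-20 |
Completion: A=7  B=13  C=18  D=20

13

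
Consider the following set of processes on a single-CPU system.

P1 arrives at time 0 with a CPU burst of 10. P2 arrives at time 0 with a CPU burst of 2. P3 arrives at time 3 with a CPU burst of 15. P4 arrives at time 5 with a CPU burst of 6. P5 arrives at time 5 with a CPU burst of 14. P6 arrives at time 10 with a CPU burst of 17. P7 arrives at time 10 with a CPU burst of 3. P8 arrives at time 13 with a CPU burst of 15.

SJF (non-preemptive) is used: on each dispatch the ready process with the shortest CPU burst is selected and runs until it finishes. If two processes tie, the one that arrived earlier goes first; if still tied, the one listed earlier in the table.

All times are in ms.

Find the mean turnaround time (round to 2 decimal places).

29.50

Timeline: | P2 0-2 | P1 2-12 | P7 12-15 | P4 15-21 | P5 21-35 | P3 35-50 | P8 50-65 | P6 65-82 |
Completion: P1=12  P2=2  P3=50  P4=21  P5=35  P6=82  P7=15  P8=65
Turnaround (C−A): P1=12  P2=2  P3=47  P4=16  P5=30  P6=72  P7=5  P8=52
Turnaround times: P1=12, P2=2, P3=47, P4=16, P5=30, P6=72, P7=5, P8=52
Average turnaround = (12+2+47+16+30+72+5+52) / 8 = 236/8 = 29.50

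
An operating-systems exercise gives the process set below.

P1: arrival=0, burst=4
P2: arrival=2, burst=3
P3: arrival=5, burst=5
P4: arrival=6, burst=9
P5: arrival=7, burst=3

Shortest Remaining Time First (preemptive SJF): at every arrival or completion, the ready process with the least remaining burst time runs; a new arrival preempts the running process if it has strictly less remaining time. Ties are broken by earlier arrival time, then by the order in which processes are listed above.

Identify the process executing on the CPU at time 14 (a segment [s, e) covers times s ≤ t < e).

P3

Gantt: | P1 0-4 | P2 4-7 | P5 7-10 | P3 10-15 | P4 15-24 |
Completion: P1=4  P2=7  P3=15  P4=24  P5=10
Turnaround (C−A): P1=4  P2=5  P3=10  P4=18  P5=3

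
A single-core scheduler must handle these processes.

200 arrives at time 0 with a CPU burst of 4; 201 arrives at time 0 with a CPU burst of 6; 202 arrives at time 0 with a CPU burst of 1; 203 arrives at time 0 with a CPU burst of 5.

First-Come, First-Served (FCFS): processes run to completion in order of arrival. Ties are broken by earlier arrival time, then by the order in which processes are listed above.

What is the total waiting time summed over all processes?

Timeline: | 200 0-4 | 201 4-10 | 202 10-11 | 203 11-16 |
Completion: 200=4  201=10  202=11  203=16
Turnaround (C−A): 200=4  201=10  202=11  203=16
Waiting = turnaround − burst: 200=0, 201=4, 202=10, 203=11
Total waiting = 0 + 4 + 10 + 11 = 25

25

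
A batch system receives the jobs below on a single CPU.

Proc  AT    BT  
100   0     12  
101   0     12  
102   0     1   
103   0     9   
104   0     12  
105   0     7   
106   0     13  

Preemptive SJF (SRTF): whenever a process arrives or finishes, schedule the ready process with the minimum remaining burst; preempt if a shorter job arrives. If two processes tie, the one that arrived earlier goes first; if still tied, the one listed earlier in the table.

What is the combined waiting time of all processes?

149

Gantt: | 102 0-1 | 105 1-8 | 103 8-17 | 100 17-29 | 101 29-41 | 104 41-53 | 106 53-66 |
Completion: 100=29  101=41  102=1  103=17  104=53  105=8  106=66
Turnaround (C−A): 100=29  101=41  102=1  103=17  104=53  105=8  106=66
Waiting = turnaround − burst: 100=17, 101=29, 102=0, 103=8, 104=41, 105=1, 106=53
Total waiting = 17 + 29 + 0 + 8 + 41 + 1 + 53 = 149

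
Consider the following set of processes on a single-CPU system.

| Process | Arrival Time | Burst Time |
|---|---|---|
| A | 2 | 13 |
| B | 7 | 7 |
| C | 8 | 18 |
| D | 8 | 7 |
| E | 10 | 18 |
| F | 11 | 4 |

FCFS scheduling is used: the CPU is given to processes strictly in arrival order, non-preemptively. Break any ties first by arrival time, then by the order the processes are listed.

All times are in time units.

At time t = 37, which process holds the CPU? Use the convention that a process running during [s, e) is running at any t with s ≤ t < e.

C

Gantt: | idle 0-2 | A 2-15 | B 15-22 | C 22-40 | D 40-47 | E 47-65 | F 65-69 |
Completion: A=15  B=22  C=40  D=47  E=65  F=69
Turnaround (C−A): A=13  B=15  C=32  D=39  E=55  F=58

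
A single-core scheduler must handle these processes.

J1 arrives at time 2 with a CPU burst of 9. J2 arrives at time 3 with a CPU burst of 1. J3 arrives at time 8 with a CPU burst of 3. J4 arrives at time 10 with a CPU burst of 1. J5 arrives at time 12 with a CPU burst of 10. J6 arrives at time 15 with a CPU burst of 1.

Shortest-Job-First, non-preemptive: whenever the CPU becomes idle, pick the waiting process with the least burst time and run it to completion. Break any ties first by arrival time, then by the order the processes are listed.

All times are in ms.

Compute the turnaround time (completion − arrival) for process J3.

Gantt: | idle 0-2 | J1 2-11 | J2 11-12 | J4 12-13 | J3 13-16 | J6 16-17 | J5 17-27 |
Completion: J1=11  J2=12  J3=16  J4=13  J5=27  J6=17
Turnaround (C−A): J1=9  J2=9  J3=8  J4=3  J5=15  J6=2
Turnaround(J3) = completion − arrival = 16 − 8 = 8

8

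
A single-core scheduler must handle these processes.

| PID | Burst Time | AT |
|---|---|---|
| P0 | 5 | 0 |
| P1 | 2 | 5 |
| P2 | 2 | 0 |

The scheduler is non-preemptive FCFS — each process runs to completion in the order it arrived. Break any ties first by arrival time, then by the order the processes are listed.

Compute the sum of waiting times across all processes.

7

Schedule: | P0 0-5 | P2 5-7 | P1 7-9 |
Completion: P0=5  P1=9  P2=7
Turnaround (C−A): P0=5  P1=4  P2=7
Waiting = turnaround − burst: P0=0, P1=2, P2=5
Total waiting = 0 + 2 + 5 = 7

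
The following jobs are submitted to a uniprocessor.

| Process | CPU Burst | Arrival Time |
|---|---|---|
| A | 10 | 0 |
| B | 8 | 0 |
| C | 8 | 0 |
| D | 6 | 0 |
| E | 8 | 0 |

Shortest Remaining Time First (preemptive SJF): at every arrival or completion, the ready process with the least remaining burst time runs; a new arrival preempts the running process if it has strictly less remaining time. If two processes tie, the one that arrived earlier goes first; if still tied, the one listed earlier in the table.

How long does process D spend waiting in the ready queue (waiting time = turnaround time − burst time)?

Schedule: | D 0-6 | B 6-14 | C 14-22 | E 22-30 | A 30-40 |
Completion: A=40  B=14  C=22  D=6  E=30
Waiting(D) = turnaround − burst = 6 − 6 = 0

0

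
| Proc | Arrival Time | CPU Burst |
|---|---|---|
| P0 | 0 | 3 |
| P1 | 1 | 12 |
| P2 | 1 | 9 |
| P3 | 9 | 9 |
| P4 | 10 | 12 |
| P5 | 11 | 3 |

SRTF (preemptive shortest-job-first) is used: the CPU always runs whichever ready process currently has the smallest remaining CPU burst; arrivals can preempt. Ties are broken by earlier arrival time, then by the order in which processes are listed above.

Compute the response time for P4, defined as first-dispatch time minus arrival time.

26

Timeline: | P0 0-3 | P2 3-12 | P5 12-15 | P3 15-24 | P1 24-36 | P4 36-48 |
Completion: P0=3  P1=36  P2=12  P3=24  P4=48  P5=15
Response(P4) = first start − arrival = 36 − 10 = 26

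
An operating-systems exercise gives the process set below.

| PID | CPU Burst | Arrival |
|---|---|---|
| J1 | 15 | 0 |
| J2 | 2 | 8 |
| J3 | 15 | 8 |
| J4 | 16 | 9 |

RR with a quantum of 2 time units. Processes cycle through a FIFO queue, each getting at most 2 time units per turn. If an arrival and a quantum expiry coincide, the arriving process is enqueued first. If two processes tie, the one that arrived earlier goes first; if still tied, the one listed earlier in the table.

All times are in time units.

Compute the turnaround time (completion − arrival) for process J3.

38

Timeline: | J1 0-8 | J2 8-10 | J3 10-12 | J1 12-14 | J4 14-16 | J3 16-18 | J1 18-20 | J4 20-22 | J3 22-24 | J1 24-26 | J4 26-28 | J3 28-30 | J1 30-31 | J4 31-33 | J3 33-35 | J4 35-37 | J3 37-39 | J4 39-41 | J3 41-43 | J4 43-45 | J3 45-46 | J4 46-48 |
Completion: J1=31  J2=10  J3=46  J4=48
Turnaround(J3) = completion − arrival = 46 − 8 = 38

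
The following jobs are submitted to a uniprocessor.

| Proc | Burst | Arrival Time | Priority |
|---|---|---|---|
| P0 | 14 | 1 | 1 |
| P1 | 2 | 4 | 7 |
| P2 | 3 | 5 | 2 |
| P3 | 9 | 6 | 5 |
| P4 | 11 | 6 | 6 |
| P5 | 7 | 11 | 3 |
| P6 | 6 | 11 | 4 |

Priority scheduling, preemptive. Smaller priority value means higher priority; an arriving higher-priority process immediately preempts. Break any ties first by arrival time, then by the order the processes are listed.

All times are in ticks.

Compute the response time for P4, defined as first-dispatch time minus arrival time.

Timeline: | idle 0-1 | P0 1-15 | P2 15-18 | P5 18-25 | P6 25-31 | P3 31-40 | P4 40-51 | P1 51-53 |
Completion: P0=15  P1=53  P2=18  P3=40  P4=51  P5=25  P6=31
Response(P4) = first start − arrival = 40 − 6 = 34

34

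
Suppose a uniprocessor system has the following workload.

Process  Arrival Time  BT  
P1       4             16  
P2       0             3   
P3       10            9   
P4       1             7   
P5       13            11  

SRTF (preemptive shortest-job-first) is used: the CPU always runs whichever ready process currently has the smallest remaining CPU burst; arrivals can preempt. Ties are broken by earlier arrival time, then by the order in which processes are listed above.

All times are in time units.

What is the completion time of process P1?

Schedule: | P2 0-3 | P4 3-10 | P3 10-19 | P5 19-30 | P1 30-46 |
Completion: P1=46  P2=3  P3=19  P4=10  P5=30

46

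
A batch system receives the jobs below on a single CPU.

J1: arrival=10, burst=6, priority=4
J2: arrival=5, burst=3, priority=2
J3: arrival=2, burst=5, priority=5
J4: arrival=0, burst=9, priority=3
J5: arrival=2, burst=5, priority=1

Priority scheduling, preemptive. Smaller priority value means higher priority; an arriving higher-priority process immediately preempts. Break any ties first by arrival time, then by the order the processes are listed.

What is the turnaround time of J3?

Timeline: | J4 0-2 | J5 2-7 | J2 7-10 | J4 10-17 | J1 17-23 | J3 23-28 |
Completion: J1=23  J2=10  J3=28  J4=17  J5=7
Turnaround (C−A): J1=13  J2=5  J3=26  J4=17  J5=5
Turnaround(J3) = completion − arrival = 28 − 2 = 26

26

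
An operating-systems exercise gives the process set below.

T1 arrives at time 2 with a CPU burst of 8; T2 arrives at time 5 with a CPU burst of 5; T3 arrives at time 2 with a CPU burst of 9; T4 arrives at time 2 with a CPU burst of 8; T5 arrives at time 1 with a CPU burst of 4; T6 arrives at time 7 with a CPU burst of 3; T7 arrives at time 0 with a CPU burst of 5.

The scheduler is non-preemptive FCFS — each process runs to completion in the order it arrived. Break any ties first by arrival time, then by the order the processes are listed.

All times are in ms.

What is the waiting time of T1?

Timeline: | T7 0-5 | T5 5-9 | T1 9-17 | T3 17-26 | T4 26-34 | T2 34-39 | T6 39-42 |
Completion: T1=17  T2=39  T3=26  T4=34  T5=9  T6=42  T7=5
Turnaround (C−A): T1=15  T2=34  T3=24  T4=32  T5=8  T6=35  T7=5
Waiting(T1) = turnaround − burst = 15 − 8 = 7

7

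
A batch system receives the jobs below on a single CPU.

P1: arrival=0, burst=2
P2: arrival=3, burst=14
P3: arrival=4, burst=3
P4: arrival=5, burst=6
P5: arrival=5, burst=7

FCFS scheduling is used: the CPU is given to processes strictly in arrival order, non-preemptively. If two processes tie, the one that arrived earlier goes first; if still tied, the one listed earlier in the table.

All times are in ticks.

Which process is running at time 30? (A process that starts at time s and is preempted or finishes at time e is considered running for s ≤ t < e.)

P5

Gantt: | P1 0-2 | idle 2-3 | P2 3-17 | P3 17-20 | P4 20-26 | P5 26-33 |
Completion: P1=2  P2=17  P3=20  P4=26  P5=33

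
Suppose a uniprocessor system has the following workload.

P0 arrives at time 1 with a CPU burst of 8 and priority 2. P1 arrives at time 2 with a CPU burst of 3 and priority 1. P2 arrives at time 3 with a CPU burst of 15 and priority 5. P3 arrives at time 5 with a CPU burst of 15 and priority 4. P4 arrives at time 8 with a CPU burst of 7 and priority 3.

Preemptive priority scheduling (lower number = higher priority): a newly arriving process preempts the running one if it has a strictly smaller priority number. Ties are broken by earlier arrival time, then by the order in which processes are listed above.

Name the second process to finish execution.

Timeline: | idle 0-1 | P0 1-2 | P1 2-5 | P0 5-12 | P4 12-19 | P3 19-34 | P2 34-49 |
Completion: P0=12  P1=5  P2=49  P3=34  P4=19
Turnaround (C−A): P0=11  P1=3  P2=46  P3=29  P4=11
Finish order: P1 → P0 → P4 → P3 → P2

P0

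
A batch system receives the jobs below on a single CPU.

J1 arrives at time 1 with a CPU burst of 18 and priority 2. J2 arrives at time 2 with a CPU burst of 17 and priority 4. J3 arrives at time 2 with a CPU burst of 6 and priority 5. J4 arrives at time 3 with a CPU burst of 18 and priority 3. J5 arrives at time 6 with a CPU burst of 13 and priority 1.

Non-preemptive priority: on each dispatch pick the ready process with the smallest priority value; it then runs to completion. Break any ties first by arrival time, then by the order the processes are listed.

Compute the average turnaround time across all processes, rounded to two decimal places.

45.40

Gantt: | idle 0-1 | J1 1-19 | J5 19-32 | J4 32-50 | J2 50-67 | J3 67-73 |
Completion: J1=19  J2=67  J3=73  J4=50  J5=32
Turnaround (C−A): J1=18  J2=65  J3=71  J4=47  J5=26
Turnaround times: J1=18, J2=65, J3=71, J4=47, J5=26
Average turnaround = (18+65+71+47+26) / 5 = 227/5 = 45.40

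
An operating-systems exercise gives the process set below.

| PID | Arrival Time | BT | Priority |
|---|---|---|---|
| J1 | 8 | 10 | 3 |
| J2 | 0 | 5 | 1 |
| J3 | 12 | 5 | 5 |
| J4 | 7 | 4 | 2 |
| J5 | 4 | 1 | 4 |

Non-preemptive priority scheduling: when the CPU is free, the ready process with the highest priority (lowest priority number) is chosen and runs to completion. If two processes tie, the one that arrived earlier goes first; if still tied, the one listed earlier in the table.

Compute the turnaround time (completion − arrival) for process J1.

13

Timeline: | J2 0-5 | J5 5-6 | idle 6-7 | J4 7-11 | J1 11-21 | J3 21-26 |
Completion: J1=21  J2=5  J3=26  J4=11  J5=6
Turnaround (C−A): J1=13  J2=5  J3=14  J4=4  J5=2
Turnaround(J1) = completion − arrival = 21 − 8 = 13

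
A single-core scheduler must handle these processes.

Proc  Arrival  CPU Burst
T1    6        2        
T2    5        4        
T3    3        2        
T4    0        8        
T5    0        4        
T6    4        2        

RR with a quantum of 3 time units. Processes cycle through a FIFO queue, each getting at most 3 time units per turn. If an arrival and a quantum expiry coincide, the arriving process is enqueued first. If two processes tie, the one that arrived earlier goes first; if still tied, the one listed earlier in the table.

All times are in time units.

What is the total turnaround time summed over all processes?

83

Gantt: | T4 0-3 | T5 3-6 | T3 6-8 | T4 8-11 | T6 11-13 | T2 13-16 | T1 16-18 | T5 18-19 | T4 19-21 | T2 21-22 |
Completion: T1=18  T2=22  T3=8  T4=21  T5=19  T6=13
Turnaround = completion − arrival: T1=12, T2=17, T3=5, T4=21, T5=19, T6=9
Total turnaround = 12 + 17 + 5 + 21 + 19 + 9 = 83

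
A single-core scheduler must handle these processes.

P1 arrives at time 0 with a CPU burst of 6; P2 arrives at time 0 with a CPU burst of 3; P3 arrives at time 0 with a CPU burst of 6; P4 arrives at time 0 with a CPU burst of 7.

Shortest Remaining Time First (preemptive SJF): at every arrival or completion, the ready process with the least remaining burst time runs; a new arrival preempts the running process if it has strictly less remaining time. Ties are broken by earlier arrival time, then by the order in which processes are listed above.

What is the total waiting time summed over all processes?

Schedule: | P2 0-3 | P1 3-9 | P3 9-15 | P4 15-22 |
Completion: P1=9  P2=3  P3=15  P4=22
Turnaround (C−A): P1=9  P2=3  P3=15  P4=22
Waiting = turnaround − burst: P1=3, P2=0, P3=9, P4=15
Total waiting = 3 + 0 + 9 + 15 = 27

27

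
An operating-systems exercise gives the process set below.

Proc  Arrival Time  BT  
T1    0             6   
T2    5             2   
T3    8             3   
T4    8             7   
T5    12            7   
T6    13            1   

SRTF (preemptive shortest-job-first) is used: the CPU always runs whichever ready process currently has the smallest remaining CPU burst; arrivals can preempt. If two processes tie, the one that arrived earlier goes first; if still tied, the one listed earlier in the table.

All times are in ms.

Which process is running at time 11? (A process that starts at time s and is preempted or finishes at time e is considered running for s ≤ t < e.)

T4

Schedule: | T1 0-6 | T2 6-8 | T3 8-11 | T4 11-13 | T6 13-14 | T4 14-19 | T5 19-26 |
Completion: T1=6  T2=8  T3=11  T4=19  T5=26  T6=14
Turnaround (C−A): T1=6  T2=3  T3=3  T4=11  T5=14  T6=1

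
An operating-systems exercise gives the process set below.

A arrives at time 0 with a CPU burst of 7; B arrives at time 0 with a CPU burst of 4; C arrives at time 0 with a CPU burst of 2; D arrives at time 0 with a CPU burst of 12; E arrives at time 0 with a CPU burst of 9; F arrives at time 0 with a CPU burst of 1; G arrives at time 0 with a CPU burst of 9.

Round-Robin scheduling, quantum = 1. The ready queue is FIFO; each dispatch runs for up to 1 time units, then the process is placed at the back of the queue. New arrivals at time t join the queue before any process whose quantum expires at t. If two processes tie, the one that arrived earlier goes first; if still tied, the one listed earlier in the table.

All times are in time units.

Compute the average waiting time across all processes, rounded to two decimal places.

Gantt: | A 0-1 | B 1-2 | C 2-3 | D 3-4 | E 4-5 | F 5-6 | G 6-7 | A 7-8 | B 8-9 | C 9-10 | D 10-11 | E 11-12 | G 12-13 | A 13-14 | B 14-15 | D 15-16 | E 16-17 | G 17-18 | A 18-19 | B 19-20 | D 20-21 | E 21-22 | G 22-23 | A 23-24 | D 24-25 | E 25-26 | G 26-27 | A 27-28 | D 28-29 | E 29-30 | G 30-31 | A 31-32 | D 32-33 | E 33-34 | G 34-35 | D 35-36 | E 36-37 | G 37-38 | D 38-39 | E 39-40 | G 40-41 | D 41-44 |
Completion: A=32  B=20  C=10  D=44  E=40  F=6  G=41
Turnaround (C−A): A=32  B=20  C=10  D=44  E=40  F=6  G=41
Waiting times: A=25, B=16, C=8, D=32, E=31, F=5, G=32
Average waiting = (25+16+8+32+31+5+32) / 7 = 149/7 = 21.29

21.29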